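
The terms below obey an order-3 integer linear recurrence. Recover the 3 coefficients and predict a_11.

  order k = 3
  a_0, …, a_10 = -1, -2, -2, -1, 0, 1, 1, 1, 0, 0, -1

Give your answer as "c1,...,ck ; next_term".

0,1,-1 ; 0

  a_3 = 0·-2 + 1·-2 + -1·-1 = -1
  a_4 = 0·-1 + 1·-2 + -1·-2 = 0
  a_5 = 0·0 + 1·-1 + -1·-2 = 1
  a_6 = 0·1 + 1·0 + -1·-1 = 1
  a_7 = 0·1 + 1·1 + -1·0 = 1
  a_8 = 0·1 + 1·1 + -1·1 = 0
  a_9 = 0·0 + 1·1 + -1·1 = 0
  a_10 = 0·0 + 1·0 + -1·1 = -1
  a_11 = 0·-1 + 1·0 + -1·0 = 0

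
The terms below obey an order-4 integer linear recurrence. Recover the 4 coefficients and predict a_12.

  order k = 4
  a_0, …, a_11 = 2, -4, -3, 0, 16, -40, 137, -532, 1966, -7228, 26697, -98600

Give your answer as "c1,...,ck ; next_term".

-4,-2,-4,-3 ; 364020

  a_4 = -4·0 + -2·-3 + -4·-4 + -3·2 = 16
  a_5 = -4·16 + -2·0 + -4·-3 + -3·-4 = -40
  a_6 = -4·-40 + -2·16 + -4·0 + -3·-3 = 137
  a_7 = -4·137 + -2·-40 + -4·16 + -3·0 = -532
  a_8 = -4·-532 + -2·137 + -4·-40 + -3·16 = 1966
  a_9 = -4·1966 + -2·-532 + -4·137 + -3·-40 = -7228
  a_10 = -4·-7228 + -2·1966 + -4·-532 + -3·137 = 26697
  a_11 = -4·26697 + -2·-7228 + -4·1966 + -3·-532 = -98600
  a_12 = -4·-98600 + -2·26697 + -4·-7228 + -3·1966 = 364020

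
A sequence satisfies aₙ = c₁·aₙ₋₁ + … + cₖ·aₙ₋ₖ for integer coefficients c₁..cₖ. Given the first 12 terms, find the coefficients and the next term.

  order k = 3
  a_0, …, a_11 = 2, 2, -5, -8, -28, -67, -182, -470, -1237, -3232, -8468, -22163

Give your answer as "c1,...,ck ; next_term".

  a_3 = 2·-5 + 2·2 + -1·2 = -8
  a_4 = 2·-8 + 2·-5 + -1·2 = -28
  a_5 = 2·-28 + 2·-8 + -1·-5 = -67
  a_6 = 2·-67 + 2·-28 + -1·-8 = -182
  a_7 = 2·-182 + 2·-67 + -1·-28 = -470
  a_8 = 2·-470 + 2·-182 + -1·-67 = -1237
  a_9 = 2·-1237 + 2·-470 + -1·-182 = -3232
  a_10 = 2·-3232 + 2·-1237 + -1·-470 = -8468
  a_11 = 2·-8468 + 2·-3232 + -1·-1237 = -22163
  a_12 = 2·-22163 + 2·-8468 + -1·-3232 = -58030

2,2,-1 ; -58030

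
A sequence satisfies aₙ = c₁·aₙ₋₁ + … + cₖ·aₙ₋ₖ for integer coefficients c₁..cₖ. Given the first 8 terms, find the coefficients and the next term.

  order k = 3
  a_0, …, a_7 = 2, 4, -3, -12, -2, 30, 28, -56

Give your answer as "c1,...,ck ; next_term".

  a_3 = 0·-3 + -2·4 + -2·2 = -12
  a_4 = 0·-12 + -2·-3 + -2·4 = -2
  a_5 = 0·-2 + -2·-12 + -2·-3 = 30
  a_6 = 0·30 + -2·-2 + -2·-12 = 28
  a_7 = 0·28 + -2·30 + -2·-2 = -56
  a_8 = 0·-56 + -2·28 + -2·30 = -116

0,-2,-2 ; -116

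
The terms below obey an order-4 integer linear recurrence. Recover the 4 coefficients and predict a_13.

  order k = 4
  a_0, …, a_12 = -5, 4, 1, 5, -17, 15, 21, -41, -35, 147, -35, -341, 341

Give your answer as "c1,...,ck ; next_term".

-1,-2,0,2 ; 635

  a_4 = -1·5 + -2·1 + 0·4 + 2·-5 = -17
  a_5 = -1·-17 + -2·5 + 0·1 + 2·4 = 15
  a_6 = -1·15 + -2·-17 + 0·5 + 2·1 = 21
  a_7 = -1·21 + -2·15 + 0·-17 + 2·5 = -41
  a_8 = -1·-41 + -2·21 + 0·15 + 2·-17 = -35
  a_9 = -1·-35 + -2·-41 + 0·21 + 2·15 = 147
  a_10 = -1·147 + -2·-35 + 0·-41 + 2·21 = -35
  a_11 = -1·-35 + -2·147 + 0·-35 + 2·-41 = -341
  a_12 = -1·-341 + -2·-35 + 0·147 + 2·-35 = 341
  a_13 = -1·341 + -2·-341 + 0·-35 + 2·147 = 635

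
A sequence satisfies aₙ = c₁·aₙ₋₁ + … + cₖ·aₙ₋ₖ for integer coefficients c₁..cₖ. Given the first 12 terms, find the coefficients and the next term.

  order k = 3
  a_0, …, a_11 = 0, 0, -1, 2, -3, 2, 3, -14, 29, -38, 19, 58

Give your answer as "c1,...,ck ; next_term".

  a_3 = -2·-1 + -1·0 + 2·0 = 2
  a_4 = -2·2 + -1·-1 + 2·0 = -3
  a_5 = -2·-3 + -1·2 + 2·-1 = 2
  a_6 = -2·2 + -1·-3 + 2·2 = 3
  a_7 = -2·3 + -1·2 + 2·-3 = -14
  a_8 = -2·-14 + -1·3 + 2·2 = 29
  a_9 = -2·29 + -1·-14 + 2·3 = -38
  a_10 = -2·-38 + -1·29 + 2·-14 = 19
  a_11 = -2·19 + -1·-38 + 2·29 = 58
  a_12 = -2·58 + -1·19 + 2·-38 = -211

-2,-1,2 ; -211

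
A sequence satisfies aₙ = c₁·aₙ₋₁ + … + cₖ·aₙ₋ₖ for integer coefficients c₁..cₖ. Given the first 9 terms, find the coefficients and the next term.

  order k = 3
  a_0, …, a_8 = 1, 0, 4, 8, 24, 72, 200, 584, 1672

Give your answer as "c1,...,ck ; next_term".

1,4,4 ; 4808

  a_3 = 1·4 + 4·0 + 4·1 = 8
  a_4 = 1·8 + 4·4 + 4·0 = 24
  a_5 = 1·24 + 4·8 + 4·4 = 72
  a_6 = 1·72 + 4·24 + 4·8 = 200
  a_7 = 1·200 + 4·72 + 4·24 = 584
  a_8 = 1·584 + 4·200 + 4·72 = 1672
  a_9 = 1·1672 + 4·584 + 4·200 = 4808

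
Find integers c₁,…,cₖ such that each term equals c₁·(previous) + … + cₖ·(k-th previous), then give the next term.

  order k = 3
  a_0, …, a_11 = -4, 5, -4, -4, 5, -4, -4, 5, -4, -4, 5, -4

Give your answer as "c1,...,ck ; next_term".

0,0,1 ; -4

  a_3 = 0·-4 + 0·5 + 1·-4 = -4
  a_4 = 0·-4 + 0·-4 + 1·5 = 5
  a_5 = 0·5 + 0·-4 + 1·-4 = -4
  a_6 = 0·-4 + 0·5 + 1·-4 = -4
  a_7 = 0·-4 + 0·-4 + 1·5 = 5
  a_8 = 0·5 + 0·-4 + 1·-4 = -4
  a_9 = 0·-4 + 0·5 + 1·-4 = -4
  a_10 = 0·-4 + 0·-4 + 1·5 = 5
  a_11 = 0·5 + 0·-4 + 1·-4 = -4
  a_12 = 0·-4 + 0·5 + 1·-4 = -4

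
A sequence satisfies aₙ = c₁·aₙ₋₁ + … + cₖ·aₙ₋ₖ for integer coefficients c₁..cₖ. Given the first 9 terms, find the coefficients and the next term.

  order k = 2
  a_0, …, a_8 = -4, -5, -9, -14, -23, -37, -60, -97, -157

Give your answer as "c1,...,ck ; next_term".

  a_2 = 1·-5 + 1·-4 = -9
  a_3 = 1·-9 + 1·-5 = -14
  a_4 = 1·-14 + 1·-9 = -23
  a_5 = 1·-23 + 1·-14 = -37
  a_6 = 1·-37 + 1·-23 = -60
  a_7 = 1·-60 + 1·-37 = -97
  a_8 = 1·-97 + 1·-60 = -157
  a_9 = 1·-157 + 1·-97 = -254

1,1 ; -254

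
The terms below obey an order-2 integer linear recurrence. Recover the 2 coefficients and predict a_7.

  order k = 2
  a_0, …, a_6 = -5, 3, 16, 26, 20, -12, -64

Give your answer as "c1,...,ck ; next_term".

  a_2 = 2·3 + -2·-5 = 16
  a_3 = 2·16 + -2·3 = 26
  a_4 = 2·26 + -2·16 = 20
  a_5 = 2·20 + -2·26 = -12
  a_6 = 2·-12 + -2·20 = -64
  a_7 = 2·-64 + -2·-12 = -104

2,-2 ; -104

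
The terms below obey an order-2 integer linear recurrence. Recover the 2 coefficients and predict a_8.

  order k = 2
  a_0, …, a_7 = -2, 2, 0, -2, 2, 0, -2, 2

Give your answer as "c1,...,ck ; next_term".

  a_2 = -1·2 + -1·-2 = 0
  a_3 = -1·0 + -1·2 = -2
  a_4 = -1·-2 + -1·0 = 2
  a_5 = -1·2 + -1·-2 = 0
  a_6 = -1·0 + -1·2 = -2
  a_7 = -1·-2 + -1·0 = 2
  a_8 = -1·2 + -1·-2 = 0

-1,-1 ; 0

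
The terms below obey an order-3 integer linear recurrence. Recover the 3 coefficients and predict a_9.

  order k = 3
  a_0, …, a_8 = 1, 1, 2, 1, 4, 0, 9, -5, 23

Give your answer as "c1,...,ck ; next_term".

  a_3 = -1·2 + 2·1 + 1·1 = 1
  a_4 = -1·1 + 2·2 + 1·1 = 4
  a_5 = -1·4 + 2·1 + 1·2 = 0
  a_6 = -1·0 + 2·4 + 1·1 = 9
  a_7 = -1·9 + 2·0 + 1·4 = -5
  a_8 = -1·-5 + 2·9 + 1·0 = 23
  a_9 = -1·23 + 2·-5 + 1·9 = -24

-1,2,1 ; -24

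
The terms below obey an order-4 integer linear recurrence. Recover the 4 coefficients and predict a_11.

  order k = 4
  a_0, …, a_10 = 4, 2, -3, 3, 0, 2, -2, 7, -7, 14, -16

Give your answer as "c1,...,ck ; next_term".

-1,1,1,1 ; 30

  a_4 = -1·3 + 1·-3 + 1·2 + 1·4 = 0
  a_5 = -1·0 + 1·3 + 1·-3 + 1·2 = 2
  a_6 = -1·2 + 1·0 + 1·3 + 1·-3 = -2
  a_7 = -1·-2 + 1·2 + 1·0 + 1·3 = 7
  a_8 = -1·7 + 1·-2 + 1·2 + 1·0 = -7
  a_9 = -1·-7 + 1·7 + 1·-2 + 1·2 = 14
  a_10 = -1·14 + 1·-7 + 1·7 + 1·-2 = -16
  a_11 = -1·-16 + 1·14 + 1·-7 + 1·7 = 30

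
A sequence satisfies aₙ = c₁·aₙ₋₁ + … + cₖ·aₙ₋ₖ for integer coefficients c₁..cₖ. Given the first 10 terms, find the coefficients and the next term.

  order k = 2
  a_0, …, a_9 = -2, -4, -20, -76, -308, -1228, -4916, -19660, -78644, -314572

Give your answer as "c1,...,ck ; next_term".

3,4 ; -1258292

  a_2 = 3·-4 + 4·-2 = -20
  a_3 = 3·-20 + 4·-4 = -76
  a_4 = 3·-76 + 4·-20 = -308
  a_5 = 3·-308 + 4·-76 = -1228
  a_6 = 3·-1228 + 4·-308 = -4916
  a_7 = 3·-4916 + 4·-1228 = -19660
  a_8 = 3·-19660 + 4·-4916 = -78644
  a_9 = 3·-78644 + 4·-19660 = -314572
  a_10 = 3·-314572 + 4·-78644 = -1258292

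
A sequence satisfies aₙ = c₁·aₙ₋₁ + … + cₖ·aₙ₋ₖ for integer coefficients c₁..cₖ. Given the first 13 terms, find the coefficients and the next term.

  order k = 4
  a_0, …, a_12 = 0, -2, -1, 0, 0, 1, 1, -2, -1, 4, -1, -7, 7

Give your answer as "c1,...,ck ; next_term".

  a_4 = 0·0 + -2·-1 + 1·-2 + -1·0 = 0
  a_5 = 0·0 + -2·0 + 1·-1 + -1·-2 = 1
  a_6 = 0·1 + -2·0 + 1·0 + -1·-1 = 1
  a_7 = 0·1 + -2·1 + 1·0 + -1·0 = -2
  a_8 = 0·-2 + -2·1 + 1·1 + -1·0 = -1
  a_9 = 0·-1 + -2·-2 + 1·1 + -1·1 = 4
  a_10 = 0·4 + -2·-1 + 1·-2 + -1·1 = -1
  a_11 = 0·-1 + -2·4 + 1·-1 + -1·-2 = -7
  a_12 = 0·-7 + -2·-1 + 1·4 + -1·-1 = 7
  a_13 = 0·7 + -2·-7 + 1·-1 + -1·4 = 9

0,-2,1,-1 ; 9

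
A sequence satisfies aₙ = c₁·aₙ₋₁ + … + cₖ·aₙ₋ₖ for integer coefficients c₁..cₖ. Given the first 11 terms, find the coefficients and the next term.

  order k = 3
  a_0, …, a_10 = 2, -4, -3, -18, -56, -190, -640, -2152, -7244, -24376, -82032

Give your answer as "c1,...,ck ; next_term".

2,4,2 ; -276056

  a_3 = 2·-3 + 4·-4 + 2·2 = -18
  a_4 = 2·-18 + 4·-3 + 2·-4 = -56
  a_5 = 2·-56 + 4·-18 + 2·-3 = -190
  a_6 = 2·-190 + 4·-56 + 2·-18 = -640
  a_7 = 2·-640 + 4·-190 + 2·-56 = -2152
  a_8 = 2·-2152 + 4·-640 + 2·-190 = -7244
  a_9 = 2·-7244 + 4·-2152 + 2·-640 = -24376
  a_10 = 2·-24376 + 4·-7244 + 2·-2152 = -82032
  a_11 = 2·-82032 + 4·-24376 + 2·-7244 = -276056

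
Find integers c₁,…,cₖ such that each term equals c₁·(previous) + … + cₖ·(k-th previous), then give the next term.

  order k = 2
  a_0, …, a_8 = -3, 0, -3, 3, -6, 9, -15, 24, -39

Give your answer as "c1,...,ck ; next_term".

  a_2 = -1·0 + 1·-3 = -3
  a_3 = -1·-3 + 1·0 = 3
  a_4 = -1·3 + 1·-3 = -6
  a_5 = -1·-6 + 1·3 = 9
  a_6 = -1·9 + 1·-6 = -15
  a_7 = -1·-15 + 1·9 = 24
  a_8 = -1·24 + 1·-15 = -39
  a_9 = -1·-39 + 1·24 = 63

-1,1 ; 63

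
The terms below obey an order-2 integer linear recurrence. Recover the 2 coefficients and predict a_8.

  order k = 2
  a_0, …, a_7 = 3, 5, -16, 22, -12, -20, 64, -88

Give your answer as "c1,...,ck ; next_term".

  a_2 = -2·5 + -2·3 = -16
  a_3 = -2·-16 + -2·5 = 22
  a_4 = -2·22 + -2·-16 = -12
  a_5 = -2·-12 + -2·22 = -20
  a_6 = -2·-20 + -2·-12 = 64
  a_7 = -2·64 + -2·-20 = -88
  a_8 = -2·-88 + -2·64 = 48

-2,-2 ; 48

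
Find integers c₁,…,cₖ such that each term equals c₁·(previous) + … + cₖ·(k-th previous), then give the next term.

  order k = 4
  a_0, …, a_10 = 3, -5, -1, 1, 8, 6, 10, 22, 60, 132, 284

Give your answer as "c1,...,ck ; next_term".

  a_4 = 2·1 + 0·-1 + 0·-5 + 2·3 = 8
  a_5 = 2·8 + 0·1 + 0·-1 + 2·-5 = 6
  a_6 = 2·6 + 0·8 + 0·1 + 2·-1 = 10
  a_7 = 2·10 + 0·6 + 0·8 + 2·1 = 22
  a_8 = 2·22 + 0·10 + 0·6 + 2·8 = 60
  a_9 = 2·60 + 0·22 + 0·10 + 2·6 = 132
  a_10 = 2·132 + 0·60 + 0·22 + 2·10 = 284
  a_11 = 2·284 + 0·132 + 0·60 + 2·22 = 612

2,0,0,2 ; 612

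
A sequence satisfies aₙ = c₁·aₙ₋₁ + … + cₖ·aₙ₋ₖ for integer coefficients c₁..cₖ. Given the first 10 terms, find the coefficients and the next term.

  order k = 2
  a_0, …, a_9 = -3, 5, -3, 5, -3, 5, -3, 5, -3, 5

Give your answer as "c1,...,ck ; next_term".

0,1 ; -3

  a_2 = 0·5 + 1·-3 = -3
  a_3 = 0·-3 + 1·5 = 5
  a_4 = 0·5 + 1·-3 = -3
  a_5 = 0·-3 + 1·5 = 5
  a_6 = 0·5 + 1·-3 = -3
  a_7 = 0·-3 + 1·5 = 5
  a_8 = 0·5 + 1·-3 = -3
  a_9 = 0·-3 + 1·5 = 5
  a_10 = 0·5 + 1·-3 = -3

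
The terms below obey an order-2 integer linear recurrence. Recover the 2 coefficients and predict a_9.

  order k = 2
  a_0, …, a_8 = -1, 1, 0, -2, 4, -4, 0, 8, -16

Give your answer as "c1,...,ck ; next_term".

  a_2 = -2·1 + -2·-1 = 0
  a_3 = -2·0 + -2·1 = -2
  a_4 = -2·-2 + -2·0 = 4
  a_5 = -2·4 + -2·-2 = -4
  a_6 = -2·-4 + -2·4 = 0
  a_7 = -2·0 + -2·-4 = 8
  a_8 = -2·8 + -2·0 = -16
  a_9 = -2·-16 + -2·8 = 16

-2,-2 ; 16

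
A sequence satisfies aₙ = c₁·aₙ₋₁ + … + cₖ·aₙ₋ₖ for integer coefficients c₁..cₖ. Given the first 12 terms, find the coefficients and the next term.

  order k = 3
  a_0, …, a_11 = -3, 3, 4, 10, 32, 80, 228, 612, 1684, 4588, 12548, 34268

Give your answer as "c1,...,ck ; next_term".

  a_3 = 1·4 + 4·3 + 2·-3 = 10
  a_4 = 1·10 + 4·4 + 2·3 = 32
  a_5 = 1·32 + 4·10 + 2·4 = 80
  a_6 = 1·80 + 4·32 + 2·10 = 228
  a_7 = 1·228 + 4·80 + 2·32 = 612
  a_8 = 1·612 + 4·228 + 2·80 = 1684
  a_9 = 1·1684 + 4·612 + 2·228 = 4588
  a_10 = 1·4588 + 4·1684 + 2·612 = 12548
  a_11 = 1·12548 + 4·4588 + 2·1684 = 34268
  a_12 = 1·34268 + 4·12548 + 2·4588 = 93636

1,4,2 ; 93636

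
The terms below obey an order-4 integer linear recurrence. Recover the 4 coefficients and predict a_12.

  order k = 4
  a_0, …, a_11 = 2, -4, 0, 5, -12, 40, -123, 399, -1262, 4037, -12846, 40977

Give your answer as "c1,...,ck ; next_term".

-2,4,1,1 ; -130563

  a_4 = -2·5 + 4·0 + 1·-4 + 1·2 = -12
  a_5 = -2·-12 + 4·5 + 1·0 + 1·-4 = 40
  a_6 = -2·40 + 4·-12 + 1·5 + 1·0 = -123
  a_7 = -2·-123 + 4·40 + 1·-12 + 1·5 = 399
  a_8 = -2·399 + 4·-123 + 1·40 + 1·-12 = -1262
  a_9 = -2·-1262 + 4·399 + 1·-123 + 1·40 = 4037
  a_10 = -2·4037 + 4·-1262 + 1·399 + 1·-123 = -12846
  a_11 = -2·-12846 + 4·4037 + 1·-1262 + 1·399 = 40977
  a_12 = -2·40977 + 4·-12846 + 1·4037 + 1·-1262 = -130563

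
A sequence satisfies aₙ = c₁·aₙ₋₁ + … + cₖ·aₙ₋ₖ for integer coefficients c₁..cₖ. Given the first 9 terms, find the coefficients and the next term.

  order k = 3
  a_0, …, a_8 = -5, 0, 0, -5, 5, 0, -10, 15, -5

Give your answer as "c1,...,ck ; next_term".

-1,-1,1 ; -20

  a_3 = -1·0 + -1·0 + 1·-5 = -5
  a_4 = -1·-5 + -1·0 + 1·0 = 5
  a_5 = -1·5 + -1·-5 + 1·0 = 0
  a_6 = -1·0 + -1·5 + 1·-5 = -10
  a_7 = -1·-10 + -1·0 + 1·5 = 15
  a_8 = -1·15 + -1·-10 + 1·0 = -5
  a_9 = -1·-5 + -1·15 + 1·-10 = -20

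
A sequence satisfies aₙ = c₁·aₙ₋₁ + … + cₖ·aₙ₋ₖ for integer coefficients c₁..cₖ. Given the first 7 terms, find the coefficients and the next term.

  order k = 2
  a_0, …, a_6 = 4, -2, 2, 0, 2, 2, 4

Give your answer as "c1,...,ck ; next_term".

  a_2 = 1·-2 + 1·4 = 2
  a_3 = 1·2 + 1·-2 = 0
  a_4 = 1·0 + 1·2 = 2
  a_5 = 1·2 + 1·0 = 2
  a_6 = 1·2 + 1·2 = 4
  a_7 = 1·4 + 1·2 = 6

1,1 ; 6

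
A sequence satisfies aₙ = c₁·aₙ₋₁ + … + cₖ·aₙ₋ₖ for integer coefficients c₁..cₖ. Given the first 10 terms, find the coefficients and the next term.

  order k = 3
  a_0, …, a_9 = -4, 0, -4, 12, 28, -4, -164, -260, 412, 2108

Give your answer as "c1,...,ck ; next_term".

  a_3 = 1·-4 + -4·0 + -4·-4 = 12
  a_4 = 1·12 + -4·-4 + -4·0 = 28
  a_5 = 1·28 + -4·12 + -4·-4 = -4
  a_6 = 1·-4 + -4·28 + -4·12 = -164
  a_7 = 1·-164 + -4·-4 + -4·28 = -260
  a_8 = 1·-260 + -4·-164 + -4·-4 = 412
  a_9 = 1·412 + -4·-260 + -4·-164 = 2108
  a_10 = 1·2108 + -4·412 + -4·-260 = 1500

1,-4,-4 ; 1500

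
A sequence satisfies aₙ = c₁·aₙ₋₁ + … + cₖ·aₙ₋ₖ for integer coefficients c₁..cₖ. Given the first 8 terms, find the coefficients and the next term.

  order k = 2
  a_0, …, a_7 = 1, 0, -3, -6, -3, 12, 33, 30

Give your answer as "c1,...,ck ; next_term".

2,-3 ; -39

  a_2 = 2·0 + -3·1 = -3
  a_3 = 2·-3 + -3·0 = -6
  a_4 = 2·-6 + -3·-3 = -3
  a_5 = 2·-3 + -3·-6 = 12
  a_6 = 2·12 + -3·-3 = 33
  a_7 = 2·33 + -3·12 = 30
  a_8 = 2·30 + -3·33 = -39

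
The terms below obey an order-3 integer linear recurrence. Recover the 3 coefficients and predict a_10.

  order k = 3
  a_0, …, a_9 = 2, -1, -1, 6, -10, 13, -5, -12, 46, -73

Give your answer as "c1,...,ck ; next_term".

  a_3 = -1·-1 + 1·-1 + 3·2 = 6
  a_4 = -1·6 + 1·-1 + 3·-1 = -10
  a_5 = -1·-10 + 1·6 + 3·-1 = 13
  a_6 = -1·13 + 1·-10 + 3·6 = -5
  a_7 = -1·-5 + 1·13 + 3·-10 = -12
  a_8 = -1·-12 + 1·-5 + 3·13 = 46
  a_9 = -1·46 + 1·-12 + 3·-5 = -73
  a_10 = -1·-73 + 1·46 + 3·-12 = 83

-1,1,3 ; 83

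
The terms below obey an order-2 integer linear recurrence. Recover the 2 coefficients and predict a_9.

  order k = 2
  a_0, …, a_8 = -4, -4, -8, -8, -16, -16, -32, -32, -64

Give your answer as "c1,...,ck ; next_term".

  a_2 = 0·-4 + 2·-4 = -8
  a_3 = 0·-8 + 2·-4 = -8
  a_4 = 0·-8 + 2·-8 = -16
  a_5 = 0·-16 + 2·-8 = -16
  a_6 = 0·-16 + 2·-16 = -32
  a_7 = 0·-32 + 2·-16 = -32
  a_8 = 0·-32 + 2·-32 = -64
  a_9 = 0·-64 + 2·-32 = -64

0,2 ; -64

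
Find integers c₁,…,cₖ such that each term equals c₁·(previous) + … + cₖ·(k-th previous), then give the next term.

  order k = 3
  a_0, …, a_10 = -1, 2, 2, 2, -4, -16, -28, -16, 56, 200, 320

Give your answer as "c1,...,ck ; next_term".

2,-2,-2 ; 128

  a_3 = 2·2 + -2·2 + -2·-1 = 2
  a_4 = 2·2 + -2·2 + -2·2 = -4
  a_5 = 2·-4 + -2·2 + -2·2 = -16
  a_6 = 2·-16 + -2·-4 + -2·2 = -28
  a_7 = 2·-28 + -2·-16 + -2·-4 = -16
  a_8 = 2·-16 + -2·-28 + -2·-16 = 56
  a_9 = 2·56 + -2·-16 + -2·-28 = 200
  a_10 = 2·200 + -2·56 + -2·-16 = 320
  a_11 = 2·320 + -2·200 + -2·56 = 128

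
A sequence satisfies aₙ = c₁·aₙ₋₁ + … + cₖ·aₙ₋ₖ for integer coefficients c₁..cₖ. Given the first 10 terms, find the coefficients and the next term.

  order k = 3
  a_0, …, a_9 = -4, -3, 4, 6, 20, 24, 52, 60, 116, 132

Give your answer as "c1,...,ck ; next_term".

  a_3 = 1·4 + 2·-3 + -2·-4 = 6
  a_4 = 1·6 + 2·4 + -2·-3 = 20
  a_5 = 1·20 + 2·6 + -2·4 = 24
  a_6 = 1·24 + 2·20 + -2·6 = 52
  a_7 = 1·52 + 2·24 + -2·20 = 60
  a_8 = 1·60 + 2·52 + -2·24 = 116
  a_9 = 1·116 + 2·60 + -2·52 = 132
  a_10 = 1·132 + 2·116 + -2·60 = 244

1,2,-2 ; 244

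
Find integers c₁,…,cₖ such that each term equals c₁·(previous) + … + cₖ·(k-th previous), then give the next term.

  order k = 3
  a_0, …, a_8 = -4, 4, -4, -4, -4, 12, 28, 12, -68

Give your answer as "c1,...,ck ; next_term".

1,-2,-2 ; -148

  a_3 = 1·-4 + -2·4 + -2·-4 = -4
  a_4 = 1·-4 + -2·-4 + -2·4 = -4
  a_5 = 1·-4 + -2·-4 + -2·-4 = 12
  a_6 = 1·12 + -2·-4 + -2·-4 = 28
  a_7 = 1·28 + -2·12 + -2·-4 = 12
  a_8 = 1·12 + -2·28 + -2·12 = -68
  a_9 = 1·-68 + -2·12 + -2·28 = -148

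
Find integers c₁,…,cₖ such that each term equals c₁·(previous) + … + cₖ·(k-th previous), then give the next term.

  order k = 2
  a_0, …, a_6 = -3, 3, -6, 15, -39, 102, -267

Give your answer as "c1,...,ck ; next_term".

  a_2 = -3·3 + -1·-3 = -6
  a_3 = -3·-6 + -1·3 = 15
  a_4 = -3·15 + -1·-6 = -39
  a_5 = -3·-39 + -1·15 = 102
  a_6 = -3·102 + -1·-39 = -267
  a_7 = -3·-267 + -1·102 = 699

-3,-1 ; 699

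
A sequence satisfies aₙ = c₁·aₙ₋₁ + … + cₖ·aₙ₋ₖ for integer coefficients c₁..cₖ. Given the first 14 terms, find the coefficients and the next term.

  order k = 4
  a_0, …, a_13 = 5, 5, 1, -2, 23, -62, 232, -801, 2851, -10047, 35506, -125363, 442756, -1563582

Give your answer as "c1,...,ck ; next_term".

-3,2,1,2 ; 5521907

  a_4 = -3·-2 + 2·1 + 1·5 + 2·5 = 23
  a_5 = -3·23 + 2·-2 + 1·1 + 2·5 = -62
  a_6 = -3·-62 + 2·23 + 1·-2 + 2·1 = 232
  a_7 = -3·232 + 2·-62 + 1·23 + 2·-2 = -801
  a_8 = -3·-801 + 2·232 + 1·-62 + 2·23 = 2851
  a_9 = -3·2851 + 2·-801 + 1·232 + 2·-62 = -10047
  a_10 = -3·-10047 + 2·2851 + 1·-801 + 2·232 = 35506
  a_11 = -3·35506 + 2·-10047 + 1·2851 + 2·-801 = -125363
  a_12 = -3·-125363 + 2·35506 + 1·-10047 + 2·2851 = 442756
  a_13 = -3·442756 + 2·-125363 + 1·35506 + 2·-10047 = -1563582
  a_14 = -3·-1563582 + 2·442756 + 1·-125363 + 2·35506 = 5521907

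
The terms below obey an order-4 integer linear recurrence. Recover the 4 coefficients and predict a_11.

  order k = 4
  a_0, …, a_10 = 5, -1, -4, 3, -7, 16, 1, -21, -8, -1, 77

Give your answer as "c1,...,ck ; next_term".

  a_4 = -1·3 + -2·-4 + -3·-1 + -3·5 = -7
  a_5 = -1·-7 + -2·3 + -3·-4 + -3·-1 = 16
  a_6 = -1·16 + -2·-7 + -3·3 + -3·-4 = 1
  a_7 = -1·1 + -2·16 + -3·-7 + -3·3 = -21
  a_8 = -1·-21 + -2·1 + -3·16 + -3·-7 = -8
  a_9 = -1·-8 + -2·-21 + -3·1 + -3·16 = -1
  a_10 = -1·-1 + -2·-8 + -3·-21 + -3·1 = 77
  a_11 = -1·77 + -2·-1 + -3·-8 + -3·-21 = 12

-1,-2,-3,-3 ; 12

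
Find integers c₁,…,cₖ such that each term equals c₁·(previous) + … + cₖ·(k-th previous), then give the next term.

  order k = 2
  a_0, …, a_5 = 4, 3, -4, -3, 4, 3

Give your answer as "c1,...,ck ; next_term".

0,-1 ; -4

  a_2 = 0·3 + -1·4 = -4
  a_3 = 0·-4 + -1·3 = -3
  a_4 = 0·-3 + -1·-4 = 4
  a_5 = 0·4 + -1·-3 = 3
  a_6 = 0·3 + -1·4 = -4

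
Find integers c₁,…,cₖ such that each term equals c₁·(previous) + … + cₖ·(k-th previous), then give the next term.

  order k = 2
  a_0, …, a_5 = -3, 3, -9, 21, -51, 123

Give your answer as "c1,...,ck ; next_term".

-2,1 ; -297

  a_2 = -2·3 + 1·-3 = -9
  a_3 = -2·-9 + 1·3 = 21
  a_4 = -2·21 + 1·-9 = -51
  a_5 = -2·-51 + 1·21 = 123
  a_6 = -2·123 + 1·-51 = -297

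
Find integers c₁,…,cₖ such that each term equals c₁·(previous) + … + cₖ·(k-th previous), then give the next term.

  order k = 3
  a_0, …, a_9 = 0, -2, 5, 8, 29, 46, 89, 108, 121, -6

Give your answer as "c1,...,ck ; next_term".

2,1,-4 ; -323

  a_3 = 2·5 + 1·-2 + -4·0 = 8
  a_4 = 2·8 + 1·5 + -4·-2 = 29
  a_5 = 2·29 + 1·8 + -4·5 = 46
  a_6 = 2·46 + 1·29 + -4·8 = 89
  a_7 = 2·89 + 1·46 + -4·29 = 108
  a_8 = 2·108 + 1·89 + -4·46 = 121
  a_9 = 2·121 + 1·108 + -4·89 = -6
  a_10 = 2·-6 + 1·121 + -4·108 = -323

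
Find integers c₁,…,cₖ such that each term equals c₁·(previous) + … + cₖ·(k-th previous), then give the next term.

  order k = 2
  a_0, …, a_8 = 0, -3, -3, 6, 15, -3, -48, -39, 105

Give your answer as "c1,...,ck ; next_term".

  a_2 = 1·-3 + -3·0 = -3
  a_3 = 1·-3 + -3·-3 = 6
  a_4 = 1·6 + -3·-3 = 15
  a_5 = 1·15 + -3·6 = -3
  a_6 = 1·-3 + -3·15 = -48
  a_7 = 1·-48 + -3·-3 = -39
  a_8 = 1·-39 + -3·-48 = 105
  a_9 = 1·105 + -3·-39 = 222

1,-3 ; 222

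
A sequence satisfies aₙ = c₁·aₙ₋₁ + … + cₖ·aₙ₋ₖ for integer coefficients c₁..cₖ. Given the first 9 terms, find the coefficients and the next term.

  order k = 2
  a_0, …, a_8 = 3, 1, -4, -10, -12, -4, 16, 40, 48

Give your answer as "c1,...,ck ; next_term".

2,-2 ; 16

  a_2 = 2·1 + -2·3 = -4
  a_3 = 2·-4 + -2·1 = -10
  a_4 = 2·-10 + -2·-4 = -12
  a_5 = 2·-12 + -2·-10 = -4
  a_6 = 2·-4 + -2·-12 = 16
  a_7 = 2·16 + -2·-4 = 40
  a_8 = 2·40 + -2·16 = 48
  a_9 = 2·48 + -2·40 = 16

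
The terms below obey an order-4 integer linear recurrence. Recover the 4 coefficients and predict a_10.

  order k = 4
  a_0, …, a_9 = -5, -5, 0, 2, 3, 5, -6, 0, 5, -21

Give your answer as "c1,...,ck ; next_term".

-1,-1,1,-2 ; 28

  a_4 = -1·2 + -1·0 + 1·-5 + -2·-5 = 3
  a_5 = -1·3 + -1·2 + 1·0 + -2·-5 = 5
  a_6 = -1·5 + -1·3 + 1·2 + -2·0 = -6
  a_7 = -1·-6 + -1·5 + 1·3 + -2·2 = 0
  a_8 = -1·0 + -1·-6 + 1·5 + -2·3 = 5
  a_9 = -1·5 + -1·0 + 1·-6 + -2·5 = -21
  a_10 = -1·-21 + -1·5 + 1·0 + -2·-6 = 28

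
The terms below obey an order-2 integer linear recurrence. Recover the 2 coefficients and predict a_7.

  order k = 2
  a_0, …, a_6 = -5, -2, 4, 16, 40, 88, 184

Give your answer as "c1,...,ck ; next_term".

3,-2 ; 376

  a_2 = 3·-2 + -2·-5 = 4
  a_3 = 3·4 + -2·-2 = 16
  a_4 = 3·16 + -2·4 = 40
  a_5 = 3·40 + -2·16 = 88
  a_6 = 3·88 + -2·40 = 184
  a_7 = 3·184 + -2·88 = 376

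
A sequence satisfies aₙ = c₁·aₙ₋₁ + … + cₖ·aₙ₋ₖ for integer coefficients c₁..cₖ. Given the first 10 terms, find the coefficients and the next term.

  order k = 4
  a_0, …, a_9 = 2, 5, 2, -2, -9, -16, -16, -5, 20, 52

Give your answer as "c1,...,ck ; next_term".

1,0,-1,-1 ; 73

  a_4 = 1·-2 + 0·2 + -1·5 + -1·2 = -9
  a_5 = 1·-9 + 0·-2 + -1·2 + -1·5 = -16
  a_6 = 1·-16 + 0·-9 + -1·-2 + -1·2 = -16
  a_7 = 1·-16 + 0·-16 + -1·-9 + -1·-2 = -5
  a_8 = 1·-5 + 0·-16 + -1·-16 + -1·-9 = 20
  a_9 = 1·20 + 0·-5 + -1·-16 + -1·-16 = 52
  a_10 = 1·52 + 0·20 + -1·-5 + -1·-16 = 73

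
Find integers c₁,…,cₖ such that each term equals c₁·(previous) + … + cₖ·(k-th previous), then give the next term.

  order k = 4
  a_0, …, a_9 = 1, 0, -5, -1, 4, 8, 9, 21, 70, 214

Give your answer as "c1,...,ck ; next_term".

3,-1,1,2 ; 611

  a_4 = 3·-1 + -1·-5 + 1·0 + 2·1 = 4
  a_5 = 3·4 + -1·-1 + 1·-5 + 2·0 = 8
  a_6 = 3·8 + -1·4 + 1·-1 + 2·-5 = 9
  a_7 = 3·9 + -1·8 + 1·4 + 2·-1 = 21
  a_8 = 3·21 + -1·9 + 1·8 + 2·4 = 70
  a_9 = 3·70 + -1·21 + 1·9 + 2·8 = 214
  a_10 = 3·214 + -1·70 + 1·21 + 2·9 = 611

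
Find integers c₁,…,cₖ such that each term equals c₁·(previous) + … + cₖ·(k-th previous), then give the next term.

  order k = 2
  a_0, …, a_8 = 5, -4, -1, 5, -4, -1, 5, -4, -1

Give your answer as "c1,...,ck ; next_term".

  a_2 = -1·-4 + -1·5 = -1
  a_3 = -1·-1 + -1·-4 = 5
  a_4 = -1·5 + -1·-1 = -4
  a_5 = -1·-4 + -1·5 = -1
  a_6 = -1·-1 + -1·-4 = 5
  a_7 = -1·5 + -1·-1 = -4
  a_8 = -1·-4 + -1·5 = -1
  a_9 = -1·-1 + -1·-4 = 5

-1,-1 ; 5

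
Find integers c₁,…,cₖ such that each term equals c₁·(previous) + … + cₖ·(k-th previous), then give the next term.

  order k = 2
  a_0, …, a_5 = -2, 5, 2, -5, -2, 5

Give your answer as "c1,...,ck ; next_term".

  a_2 = 0·5 + -1·-2 = 2
  a_3 = 0·2 + -1·5 = -5
  a_4 = 0·-5 + -1·2 = -2
  a_5 = 0·-2 + -1·-5 = 5
  a_6 = 0·5 + -1·-2 = 2

0,-1 ; 2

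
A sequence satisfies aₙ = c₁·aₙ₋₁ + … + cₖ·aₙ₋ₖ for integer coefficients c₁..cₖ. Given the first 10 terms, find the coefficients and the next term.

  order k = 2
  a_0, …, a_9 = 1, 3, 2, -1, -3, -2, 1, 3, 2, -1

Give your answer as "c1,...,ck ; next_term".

  a_2 = 1·3 + -1·1 = 2
  a_3 = 1·2 + -1·3 = -1
  a_4 = 1·-1 + -1·2 = -3
  a_5 = 1·-3 + -1·-1 = -2
  a_6 = 1·-2 + -1·-3 = 1
  a_7 = 1·1 + -1·-2 = 3
  a_8 = 1·3 + -1·1 = 2
  a_9 = 1·2 + -1·3 = -1
  a_10 = 1·-1 + -1·2 = -3

1,-1 ; -3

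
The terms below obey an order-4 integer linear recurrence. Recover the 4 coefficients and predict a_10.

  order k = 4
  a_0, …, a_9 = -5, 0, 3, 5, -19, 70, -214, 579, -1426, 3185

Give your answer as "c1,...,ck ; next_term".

-4,-3,3,-2 ; -6297

  a_4 = -4·5 + -3·3 + 3·0 + -2·-5 = -19
  a_5 = -4·-19 + -3·5 + 3·3 + -2·0 = 70
  a_6 = -4·70 + -3·-19 + 3·5 + -2·3 = -214
  a_7 = -4·-214 + -3·70 + 3·-19 + -2·5 = 579
  a_8 = -4·579 + -3·-214 + 3·70 + -2·-19 = -1426
  a_9 = -4·-1426 + -3·579 + 3·-214 + -2·70 = 3185
  a_10 = -4·3185 + -3·-1426 + 3·579 + -2·-214 = -6297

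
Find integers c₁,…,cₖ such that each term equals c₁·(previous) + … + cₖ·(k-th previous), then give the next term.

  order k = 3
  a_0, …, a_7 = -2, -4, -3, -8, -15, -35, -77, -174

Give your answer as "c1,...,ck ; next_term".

  a_3 = 2·-3 + 1·-4 + -1·-2 = -8
  a_4 = 2·-8 + 1·-3 + -1·-4 = -15
  a_5 = 2·-15 + 1·-8 + -1·-3 = -35
  a_6 = 2·-35 + 1·-15 + -1·-8 = -77
  a_7 = 2·-77 + 1·-35 + -1·-15 = -174
  a_8 = 2·-174 + 1·-77 + -1·-35 = -390

2,1,-1 ; -390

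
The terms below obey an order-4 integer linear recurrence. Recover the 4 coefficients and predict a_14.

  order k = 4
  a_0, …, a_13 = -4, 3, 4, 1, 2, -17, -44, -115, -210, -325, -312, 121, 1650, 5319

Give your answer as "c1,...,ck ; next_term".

  a_4 = 2·1 + 1·4 + -4·3 + -2·-4 = 2
  a_5 = 2·2 + 1·1 + -4·4 + -2·3 = -17
  a_6 = 2·-17 + 1·2 + -4·1 + -2·4 = -44
  a_7 = 2·-44 + 1·-17 + -4·2 + -2·1 = -115
  a_8 = 2·-115 + 1·-44 + -4·-17 + -2·2 = -210
  a_9 = 2·-210 + 1·-115 + -4·-44 + -2·-17 = -325
  a_10 = 2·-325 + 1·-210 + -4·-115 + -2·-44 = -312
  a_11 = 2·-312 + 1·-325 + -4·-210 + -2·-115 = 121
  a_12 = 2·121 + 1·-312 + -4·-325 + -2·-210 = 1650
  a_13 = 2·1650 + 1·121 + -4·-312 + -2·-325 = 5319
  a_14 = 2·5319 + 1·1650 + -4·121 + -2·-312 = 12428

2,1,-4,-2 ; 12428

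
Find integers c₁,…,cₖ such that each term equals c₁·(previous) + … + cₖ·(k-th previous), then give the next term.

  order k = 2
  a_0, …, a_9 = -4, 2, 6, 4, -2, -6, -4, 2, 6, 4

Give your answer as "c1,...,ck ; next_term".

  a_2 = 1·2 + -1·-4 = 6
  a_3 = 1·6 + -1·2 = 4
  a_4 = 1·4 + -1·6 = -2
  a_5 = 1·-2 + -1·4 = -6
  a_6 = 1·-6 + -1·-2 = -4
  a_7 = 1·-4 + -1·-6 = 2
  a_8 = 1·2 + -1·-4 = 6
  a_9 = 1·6 + -1·2 = 4
  a_10 = 1·4 + -1·6 = -2

1,-1 ; -2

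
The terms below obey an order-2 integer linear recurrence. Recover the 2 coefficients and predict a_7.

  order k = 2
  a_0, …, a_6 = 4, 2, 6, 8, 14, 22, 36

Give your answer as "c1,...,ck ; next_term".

  a_2 = 1·2 + 1·4 = 6
  a_3 = 1·6 + 1·2 = 8
  a_4 = 1·8 + 1·6 = 14
  a_5 = 1·14 + 1·8 = 22
  a_6 = 1·22 + 1·14 = 36
  a_7 = 1·36 + 1·22 = 58

1,1 ; 58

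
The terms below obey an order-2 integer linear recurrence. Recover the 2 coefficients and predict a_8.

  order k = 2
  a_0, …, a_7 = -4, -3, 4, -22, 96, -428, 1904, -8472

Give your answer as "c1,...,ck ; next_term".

  a_2 = -4·-3 + 2·-4 = 4
  a_3 = -4·4 + 2·-3 = -22
  a_4 = -4·-22 + 2·4 = 96
  a_5 = -4·96 + 2·-22 = -428
  a_6 = -4·-428 + 2·96 = 1904
  a_7 = -4·1904 + 2·-428 = -8472
  a_8 = -4·-8472 + 2·1904 = 37696

-4,2 ; 37696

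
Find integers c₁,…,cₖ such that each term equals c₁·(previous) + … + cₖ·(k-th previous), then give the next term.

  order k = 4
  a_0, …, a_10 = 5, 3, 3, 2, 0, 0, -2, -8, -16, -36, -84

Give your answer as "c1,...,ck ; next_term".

  a_4 = 2·2 + 0·3 + 2·3 + -2·5 = 0
  a_5 = 2·0 + 0·2 + 2·3 + -2·3 = 0
  a_6 = 2·0 + 0·0 + 2·2 + -2·3 = -2
  a_7 = 2·-2 + 0·0 + 2·0 + -2·2 = -8
  a_8 = 2·-8 + 0·-2 + 2·0 + -2·0 = -16
  a_9 = 2·-16 + 0·-8 + 2·-2 + -2·0 = -36
  a_10 = 2·-36 + 0·-16 + 2·-8 + -2·-2 = -84
  a_11 = 2·-84 + 0·-36 + 2·-16 + -2·-8 = -184

2,0,2,-2 ; -184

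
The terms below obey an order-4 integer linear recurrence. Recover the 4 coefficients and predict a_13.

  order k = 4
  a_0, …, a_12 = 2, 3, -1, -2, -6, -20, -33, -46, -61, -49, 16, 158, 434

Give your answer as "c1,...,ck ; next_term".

  a_4 = 2·-2 + -1·-1 + 1·3 + -3·2 = -6
  a_5 = 2·-6 + -1·-2 + 1·-1 + -3·3 = -20
  a_6 = 2·-20 + -1·-6 + 1·-2 + -3·-1 = -33
  a_7 = 2·-33 + -1·-20 + 1·-6 + -3·-2 = -46
  a_8 = 2·-46 + -1·-33 + 1·-20 + -3·-6 = -61
  a_9 = 2·-61 + -1·-46 + 1·-33 + -3·-20 = -49
  a_10 = 2·-49 + -1·-61 + 1·-46 + -3·-33 = 16
  a_11 = 2·16 + -1·-49 + 1·-61 + -3·-46 = 158
  a_12 = 2·158 + -1·16 + 1·-49 + -3·-61 = 434
  a_13 = 2·434 + -1·158 + 1·16 + -3·-49 = 873

2,-1,1,-3 ; 873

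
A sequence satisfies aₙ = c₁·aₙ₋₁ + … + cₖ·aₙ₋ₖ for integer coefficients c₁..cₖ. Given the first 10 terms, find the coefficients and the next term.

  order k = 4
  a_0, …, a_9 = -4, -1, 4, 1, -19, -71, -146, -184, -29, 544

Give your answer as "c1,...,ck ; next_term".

  a_4 = 3·1 + -3·4 + -2·-1 + 3·-4 = -19
  a_5 = 3·-19 + -3·1 + -2·4 + 3·-1 = -71
  a_6 = 3·-71 + -3·-19 + -2·1 + 3·4 = -146
  a_7 = 3·-146 + -3·-71 + -2·-19 + 3·1 = -184
  a_8 = 3·-184 + -3·-146 + -2·-71 + 3·-19 = -29
  a_9 = 3·-29 + -3·-184 + -2·-146 + 3·-71 = 544
  a_10 = 3·544 + -3·-29 + -2·-184 + 3·-146 = 1649

3,-3,-2,3 ; 1649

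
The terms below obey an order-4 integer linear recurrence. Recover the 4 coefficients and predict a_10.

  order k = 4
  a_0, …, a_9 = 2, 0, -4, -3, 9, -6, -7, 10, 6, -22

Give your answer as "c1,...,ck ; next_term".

  a_4 = -1·-3 + -1·-4 + 0·0 + 1·2 = 9
  a_5 = -1·9 + -1·-3 + 0·-4 + 1·0 = -6
  a_6 = -1·-6 + -1·9 + 0·-3 + 1·-4 = -7
  a_7 = -1·-7 + -1·-6 + 0·9 + 1·-3 = 10
  a_8 = -1·10 + -1·-7 + 0·-6 + 1·9 = 6
  a_9 = -1·6 + -1·10 + 0·-7 + 1·-6 = -22
  a_10 = -1·-22 + -1·6 + 0·10 + 1·-7 = 9

-1,-1,0,1 ; 9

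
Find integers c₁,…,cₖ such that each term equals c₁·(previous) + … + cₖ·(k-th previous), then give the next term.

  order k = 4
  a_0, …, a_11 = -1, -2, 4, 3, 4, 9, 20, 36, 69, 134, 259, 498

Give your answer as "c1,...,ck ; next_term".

1,1,1,1 ; 960

  a_4 = 1·3 + 1·4 + 1·-2 + 1·-1 = 4
  a_5 = 1·4 + 1·3 + 1·4 + 1·-2 = 9
  a_6 = 1·9 + 1·4 + 1·3 + 1·4 = 20
  a_7 = 1·20 + 1·9 + 1·4 + 1·3 = 36
  a_8 = 1·36 + 1·20 + 1·9 + 1·4 = 69
  a_9 = 1·69 + 1·36 + 1·20 + 1·9 = 134
  a_10 = 1·134 + 1·69 + 1·36 + 1·20 = 259
  a_11 = 1·259 + 1·134 + 1·69 + 1·36 = 498
  a_12 = 1·498 + 1·259 + 1·134 + 1·69 = 960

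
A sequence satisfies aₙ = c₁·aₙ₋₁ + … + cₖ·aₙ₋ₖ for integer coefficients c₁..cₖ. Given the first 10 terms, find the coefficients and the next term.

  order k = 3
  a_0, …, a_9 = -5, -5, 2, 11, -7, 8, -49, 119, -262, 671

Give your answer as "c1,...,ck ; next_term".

  a_3 = -2·2 + 0·-5 + -3·-5 = 11
  a_4 = -2·11 + 0·2 + -3·-5 = -7
  a_5 = -2·-7 + 0·11 + -3·2 = 8
  a_6 = -2·8 + 0·-7 + -3·11 = -49
  a_7 = -2·-49 + 0·8 + -3·-7 = 119
  a_8 = -2·119 + 0·-49 + -3·8 = -262
  a_9 = -2·-262 + 0·119 + -3·-49 = 671
  a_10 = -2·671 + 0·-262 + -3·119 = -1699

-2,0,-3 ; -1699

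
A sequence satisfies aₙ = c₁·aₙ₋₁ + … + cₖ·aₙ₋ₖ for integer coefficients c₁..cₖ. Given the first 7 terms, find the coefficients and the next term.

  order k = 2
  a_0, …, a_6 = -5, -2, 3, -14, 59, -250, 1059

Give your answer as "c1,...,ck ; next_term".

-4,1 ; -4486

  a_2 = -4·-2 + 1·-5 = 3
  a_3 = -4·3 + 1·-2 = -14
  a_4 = -4·-14 + 1·3 = 59
  a_5 = -4·59 + 1·-14 = -250
  a_6 = -4·-250 + 1·59 = 1059
  a_7 = -4·1059 + 1·-250 = -4486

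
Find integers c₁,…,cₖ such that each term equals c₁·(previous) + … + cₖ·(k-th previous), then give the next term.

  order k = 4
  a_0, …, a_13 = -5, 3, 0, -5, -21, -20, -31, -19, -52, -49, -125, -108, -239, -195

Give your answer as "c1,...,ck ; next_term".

  a_4 = 1·-5 + 1·0 + -2·3 + 2·-5 = -21
  a_5 = 1·-21 + 1·-5 + -2·0 + 2·3 = -20
  a_6 = 1·-20 + 1·-21 + -2·-5 + 2·0 = -31
  a_7 = 1·-31 + 1·-20 + -2·-21 + 2·-5 = -19
  a_8 = 1·-19 + 1·-31 + -2·-20 + 2·-21 = -52
  a_9 = 1·-52 + 1·-19 + -2·-31 + 2·-20 = -49
  a_10 = 1·-49 + 1·-52 + -2·-19 + 2·-31 = -125
  a_11 = 1·-125 + 1·-49 + -2·-52 + 2·-19 = -108
  a_12 = 1·-108 + 1·-125 + -2·-49 + 2·-52 = -239
  a_13 = 1·-239 + 1·-108 + -2·-125 + 2·-49 = -195
  a_14 = 1·-195 + 1·-239 + -2·-108 + 2·-125 = -468

1,1,-2,2 ; -468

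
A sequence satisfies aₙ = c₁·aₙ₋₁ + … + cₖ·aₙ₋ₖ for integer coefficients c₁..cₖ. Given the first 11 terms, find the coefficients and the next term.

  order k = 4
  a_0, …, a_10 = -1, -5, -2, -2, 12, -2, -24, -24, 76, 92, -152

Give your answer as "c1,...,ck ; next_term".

  a_4 = 0·-2 + -2·-2 + -2·-5 + 2·-1 = 12
  a_5 = 0·12 + -2·-2 + -2·-2 + 2·-5 = -2
  a_6 = 0·-2 + -2·12 + -2·-2 + 2·-2 = -24
  a_7 = 0·-24 + -2·-2 + -2·12 + 2·-2 = -24
  a_8 = 0·-24 + -2·-24 + -2·-2 + 2·12 = 76
  a_9 = 0·76 + -2·-24 + -2·-24 + 2·-2 = 92
  a_10 = 0·92 + -2·76 + -2·-24 + 2·-24 = -152
  a_11 = 0·-152 + -2·92 + -2·76 + 2·-24 = -384

0,-2,-2,2 ; -384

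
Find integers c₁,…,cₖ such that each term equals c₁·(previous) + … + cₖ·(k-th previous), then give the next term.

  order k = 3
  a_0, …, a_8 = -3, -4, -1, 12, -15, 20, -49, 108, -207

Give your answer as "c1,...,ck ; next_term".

  a_3 = -2·-1 + -1·-4 + -2·-3 = 12
  a_4 = -2·12 + -1·-1 + -2·-4 = -15
  a_5 = -2·-15 + -1·12 + -2·-1 = 20
  a_6 = -2·20 + -1·-15 + -2·12 = -49
  a_7 = -2·-49 + -1·20 + -2·-15 = 108
  a_8 = -2·108 + -1·-49 + -2·20 = -207
  a_9 = -2·-207 + -1·108 + -2·-49 = 404

-2,-1,-2 ; 404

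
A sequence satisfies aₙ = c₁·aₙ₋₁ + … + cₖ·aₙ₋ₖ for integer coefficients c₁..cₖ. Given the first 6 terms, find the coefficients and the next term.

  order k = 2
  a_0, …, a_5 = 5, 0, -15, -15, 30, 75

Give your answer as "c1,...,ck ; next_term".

1,-3 ; -15

  a_2 = 1·0 + -3·5 = -15
  a_3 = 1·-15 + -3·0 = -15
  a_4 = 1·-15 + -3·-15 = 30
  a_5 = 1·30 + -3·-15 = 75
  a_6 = 1·75 + -3·30 = -15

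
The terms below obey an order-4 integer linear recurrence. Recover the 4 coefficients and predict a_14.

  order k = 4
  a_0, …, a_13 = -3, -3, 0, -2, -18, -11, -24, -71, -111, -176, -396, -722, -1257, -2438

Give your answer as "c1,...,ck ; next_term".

  a_4 = 0·-2 + 1·0 + 3·-3 + 3·-3 = -18
  a_5 = 0·-18 + 1·-2 + 3·0 + 3·-3 = -11
  a_6 = 0·-11 + 1·-18 + 3·-2 + 3·0 = -24
  a_7 = 0·-24 + 1·-11 + 3·-18 + 3·-2 = -71
  a_8 = 0·-71 + 1·-24 + 3·-11 + 3·-18 = -111
  a_9 = 0·-111 + 1·-71 + 3·-24 + 3·-11 = -176
  a_10 = 0·-176 + 1·-111 + 3·-71 + 3·-24 = -396
  a_11 = 0·-396 + 1·-176 + 3·-111 + 3·-71 = -722
  a_12 = 0·-722 + 1·-396 + 3·-176 + 3·-111 = -1257
  a_13 = 0·-1257 + 1·-722 + 3·-396 + 3·-176 = -2438
  a_14 = 0·-2438 + 1·-1257 + 3·-722 + 3·-396 = -4611

0,1,3,3 ; -4611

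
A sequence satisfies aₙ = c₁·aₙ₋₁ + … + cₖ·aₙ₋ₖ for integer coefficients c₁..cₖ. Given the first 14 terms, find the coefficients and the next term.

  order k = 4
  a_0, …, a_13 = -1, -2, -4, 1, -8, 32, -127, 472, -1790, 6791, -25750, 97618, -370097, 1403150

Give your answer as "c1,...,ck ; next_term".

  a_4 = -3·1 + 2·-4 + -3·-2 + 3·-1 = -8
  a_5 = -3·-8 + 2·1 + -3·-4 + 3·-2 = 32
  a_6 = -3·32 + 2·-8 + -3·1 + 3·-4 = -127
  a_7 = -3·-127 + 2·32 + -3·-8 + 3·1 = 472
  a_8 = -3·472 + 2·-127 + -3·32 + 3·-8 = -1790
  a_9 = -3·-1790 + 2·472 + -3·-127 + 3·32 = 6791
  a_10 = -3·6791 + 2·-1790 + -3·472 + 3·-127 = -25750
  a_11 = -3·-25750 + 2·6791 + -3·-1790 + 3·472 = 97618
  a_12 = -3·97618 + 2·-25750 + -3·6791 + 3·-1790 = -370097
  a_13 = -3·-370097 + 2·97618 + -3·-25750 + 3·6791 = 1403150
  a_14 = -3·1403150 + 2·-370097 + -3·97618 + 3·-25750 = -5319748

-3,2,-3,3 ; -5319748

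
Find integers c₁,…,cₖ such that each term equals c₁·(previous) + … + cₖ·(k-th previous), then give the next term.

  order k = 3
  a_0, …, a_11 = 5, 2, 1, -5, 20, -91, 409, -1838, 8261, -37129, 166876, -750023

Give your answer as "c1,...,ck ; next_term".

  a_3 = -4·1 + 2·2 + -1·5 = -5
  a_4 = -4·-5 + 2·1 + -1·2 = 20
  a_5 = -4·20 + 2·-5 + -1·1 = -91
  a_6 = -4·-91 + 2·20 + -1·-5 = 409
  a_7 = -4·409 + 2·-91 + -1·20 = -1838
  a_8 = -4·-1838 + 2·409 + -1·-91 = 8261
  a_9 = -4·8261 + 2·-1838 + -1·409 = -37129
  a_10 = -4·-37129 + 2·8261 + -1·-1838 = 166876
  a_11 = -4·166876 + 2·-37129 + -1·8261 = -750023
  a_12 = -4·-750023 + 2·166876 + -1·-37129 = 3370973

-4,2,-1 ; 3370973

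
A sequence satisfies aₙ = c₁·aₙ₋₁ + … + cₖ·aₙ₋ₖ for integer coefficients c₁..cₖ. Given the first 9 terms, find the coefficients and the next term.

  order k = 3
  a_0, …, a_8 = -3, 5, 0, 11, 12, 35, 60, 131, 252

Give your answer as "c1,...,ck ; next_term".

  a_3 = 2·0 + 1·5 + -2·-3 = 11
  a_4 = 2·11 + 1·0 + -2·5 = 12
  a_5 = 2·12 + 1·11 + -2·0 = 35
  a_6 = 2·35 + 1·12 + -2·11 = 60
  a_7 = 2·60 + 1·35 + -2·12 = 131
  a_8 = 2·131 + 1·60 + -2·35 = 252
  a_9 = 2·252 + 1·131 + -2·60 = 515

2,1,-2 ; 515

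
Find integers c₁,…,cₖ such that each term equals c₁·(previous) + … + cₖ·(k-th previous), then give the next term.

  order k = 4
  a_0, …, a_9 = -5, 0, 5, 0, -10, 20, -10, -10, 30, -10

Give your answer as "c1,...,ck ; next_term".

-1,0,2,2 ; -30

  a_4 = -1·0 + 0·5 + 2·0 + 2·-5 = -10
  a_5 = -1·-10 + 0·0 + 2·5 + 2·0 = 20
  a_6 = -1·20 + 0·-10 + 2·0 + 2·5 = -10
  a_7 = -1·-10 + 0·20 + 2·-10 + 2·0 = -10
  a_8 = -1·-10 + 0·-10 + 2·20 + 2·-10 = 30
  a_9 = -1·30 + 0·-10 + 2·-10 + 2·20 = -10
  a_10 = -1·-10 + 0·30 + 2·-10 + 2·-10 = -30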